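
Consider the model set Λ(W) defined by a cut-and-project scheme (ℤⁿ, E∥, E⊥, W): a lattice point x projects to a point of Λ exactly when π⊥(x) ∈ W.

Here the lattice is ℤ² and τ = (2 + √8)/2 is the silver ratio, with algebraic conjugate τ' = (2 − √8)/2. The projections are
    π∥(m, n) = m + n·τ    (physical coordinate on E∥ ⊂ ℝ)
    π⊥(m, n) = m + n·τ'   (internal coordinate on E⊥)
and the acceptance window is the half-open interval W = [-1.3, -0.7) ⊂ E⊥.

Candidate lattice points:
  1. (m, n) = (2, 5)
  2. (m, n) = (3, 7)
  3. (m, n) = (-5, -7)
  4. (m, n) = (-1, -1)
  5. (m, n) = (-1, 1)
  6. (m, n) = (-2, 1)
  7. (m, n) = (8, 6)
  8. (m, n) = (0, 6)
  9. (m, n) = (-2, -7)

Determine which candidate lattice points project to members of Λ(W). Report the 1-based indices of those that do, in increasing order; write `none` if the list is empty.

none

Compute τ' = (2−√8)/2 = -0.414214, so π⊥(m,n) = m -0.414214·n.
#1 (2,5): internal coord 2 + (5)·τ' = -0.071068; -0.071068 ∉ [-1.3, -0.7) → out
#2 (3,7): internal coord 3 + (7)·τ' = +0.100505; +0.100505 ∉ [-1.3, -0.7) → out
#3 (-5,-7): internal coord -5 + (-7)·τ' = -2.100505; -2.100505 ∉ [-1.3, -0.7) → out
#4 (-1,-1): internal coord -1 + (-1)·τ' = -0.585786; -0.585786 ∉ [-1.3, -0.7) → out
#5 (-1,1): internal coord -1 + (1)·τ' = -1.414214; -1.414214 ∉ [-1.3, -0.7) → out
#6 (-2,1): internal coord -2 + (1)·τ' = -2.414214; -2.414214 ∉ [-1.3, -0.7) → out
#7 (8,6): internal coord 8 + (6)·τ' = +5.514719; +5.514719 ∉ [-1.3, -0.7) → out
#8 (0,6): internal coord 0 + (6)·τ' = -2.485281; -2.485281 ∉ [-1.3, -0.7) → out
#9 (-2,-7): internal coord -2 + (-7)·τ' = +0.899495; +0.899495 ∉ [-1.3, -0.7) → out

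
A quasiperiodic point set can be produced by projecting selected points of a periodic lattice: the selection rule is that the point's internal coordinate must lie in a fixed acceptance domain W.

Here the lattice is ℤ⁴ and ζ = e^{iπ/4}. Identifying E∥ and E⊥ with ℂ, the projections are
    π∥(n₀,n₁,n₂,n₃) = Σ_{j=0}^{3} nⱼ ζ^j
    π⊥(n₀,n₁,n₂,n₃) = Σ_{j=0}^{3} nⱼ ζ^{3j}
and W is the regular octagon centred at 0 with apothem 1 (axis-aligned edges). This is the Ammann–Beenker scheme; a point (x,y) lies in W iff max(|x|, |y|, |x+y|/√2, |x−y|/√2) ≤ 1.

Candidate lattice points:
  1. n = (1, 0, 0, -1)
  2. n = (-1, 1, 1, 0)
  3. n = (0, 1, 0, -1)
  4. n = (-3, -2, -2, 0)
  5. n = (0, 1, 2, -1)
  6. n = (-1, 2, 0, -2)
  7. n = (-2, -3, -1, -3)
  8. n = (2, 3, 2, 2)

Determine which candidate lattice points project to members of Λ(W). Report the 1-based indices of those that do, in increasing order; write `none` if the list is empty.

π⊥(n) = n₀ + n₁ζ³ + n₂ζ⁶ + n₃ζ⁹ where ζ = e^{iπ/4}.
#1 (1, 0, 0, -1): internal (0.2929, -0.7071); octagon support 0.7071 vs apothem 1 → ∈ W
#2 (-1, 1, 1, 0): internal (-1.7071, -0.2929); octagon support 1.7071 vs apothem 1 → ∉ W
#3 (0, 1, 0, -1): internal (-1.4142, 0.0000); octagon support 1.4142 vs apothem 1 → ∉ W
#4 (-3, -2, -2, 0): internal (-1.5858, 0.5858); octagon support 1.5858 vs apothem 1 → ∉ W
#5 (0, 1, 2, -1): internal (-1.4142, -2.0000); octagon support 2.4142 vs apothem 1 → ∉ W
#6 (-1, 2, 0, -2): internal (-3.8284, 0.0000); octagon support 3.8284 vs apothem 1 → ∉ W
#7 (-2, -3, -1, -3): internal (-2.0000, -3.2426); octagon support 3.7071 vs apothem 1 → ∉ W
#8 (2, 3, 2, 2): internal (1.2929, 1.5355); octagon support 2.0000 vs apothem 1 → ∉ W

1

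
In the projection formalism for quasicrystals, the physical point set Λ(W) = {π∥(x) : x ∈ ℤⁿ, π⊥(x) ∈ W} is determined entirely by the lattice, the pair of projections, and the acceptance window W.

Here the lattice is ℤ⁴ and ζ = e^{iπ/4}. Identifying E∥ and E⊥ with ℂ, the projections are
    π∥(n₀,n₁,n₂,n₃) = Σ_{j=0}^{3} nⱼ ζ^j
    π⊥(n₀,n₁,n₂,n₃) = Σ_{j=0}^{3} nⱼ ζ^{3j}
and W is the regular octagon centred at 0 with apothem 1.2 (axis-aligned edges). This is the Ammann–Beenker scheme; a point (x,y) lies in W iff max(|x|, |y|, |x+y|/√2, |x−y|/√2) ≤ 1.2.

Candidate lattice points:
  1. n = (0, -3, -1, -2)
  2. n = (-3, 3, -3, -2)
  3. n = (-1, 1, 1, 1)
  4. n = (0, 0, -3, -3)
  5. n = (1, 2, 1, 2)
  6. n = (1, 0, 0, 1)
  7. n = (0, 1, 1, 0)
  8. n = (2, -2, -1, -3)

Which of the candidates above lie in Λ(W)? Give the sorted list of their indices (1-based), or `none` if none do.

π⊥(n) = n₀ + n₁ζ³ + n₂ζ⁶ + n₃ζ⁹ where ζ = e^{iπ/4}.
candidate 1: n = (0, -3, -1, -2) → π⊥ ≈ (+0.707107, -2.535534); max(|x|,|y|,|x±y|/√2) = 2.535534 > 1.2 ⇒ ∉ W
candidate 2: n = (-3, 3, -3, -2) → π⊥ ≈ (-6.535534, +3.707107); max(|x|,|y|,|x±y|/√2) = 7.242641 > 1.2 ⇒ ∉ W
candidate 3: n = (-1, 1, 1, 1) → π⊥ ≈ (-1.000000, +0.414214); max(|x|,|y|,|x±y|/√2) = 1.000000 ≤ 1.2 ⇒ ∈ W
candidate 4: n = (0, 0, -3, -3) → π⊥ ≈ (-2.121320, +0.878680); max(|x|,|y|,|x±y|/√2) = 2.121320 > 1.2 ⇒ ∉ W
candidate 5: n = (1, 2, 1, 2) → π⊥ ≈ (+1.000000, +1.828427); max(|x|,|y|,|x±y|/√2) = 2.000000 > 1.2 ⇒ ∉ W
candidate 6: n = (1, 0, 0, 1) → π⊥ ≈ (+1.707107, +0.707107); max(|x|,|y|,|x±y|/√2) = 1.707107 > 1.2 ⇒ ∉ W
candidate 7: n = (0, 1, 1, 0) → π⊥ ≈ (-0.707107, -0.292893); max(|x|,|y|,|x±y|/√2) = 0.707107 ≤ 1.2 ⇒ ∈ W
candidate 8: n = (2, -2, -1, -3) → π⊥ ≈ (+1.292893, -2.535534); max(|x|,|y|,|x±y|/√2) = 2.707107 > 1.2 ⇒ ∉ W

3, 7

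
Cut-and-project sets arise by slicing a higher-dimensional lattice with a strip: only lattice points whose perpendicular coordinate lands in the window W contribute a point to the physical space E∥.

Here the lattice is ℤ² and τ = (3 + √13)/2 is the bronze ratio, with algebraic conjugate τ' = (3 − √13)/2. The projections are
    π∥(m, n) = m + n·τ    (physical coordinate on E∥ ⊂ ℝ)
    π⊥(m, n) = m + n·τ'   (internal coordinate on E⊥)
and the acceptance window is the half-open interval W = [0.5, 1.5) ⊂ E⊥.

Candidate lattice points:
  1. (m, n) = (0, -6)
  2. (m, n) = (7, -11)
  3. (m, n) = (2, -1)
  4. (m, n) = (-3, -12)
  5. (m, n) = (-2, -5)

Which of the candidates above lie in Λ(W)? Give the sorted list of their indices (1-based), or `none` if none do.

4

Compute τ' = (3−√13)/2 = -0.302776, so π⊥(m,n) = m -0.302776·n.
#1 (0,-6): internal coord 0 + (-6)·τ' = +1.816654; +1.816654 ∉ [0.5, 1.5) → out
#2 (7,-11): internal coord 7 + (-11)·τ' = +10.330532; +10.330532 ∉ [0.5, 1.5) → out
#3 (2,-1): internal coord 2 + (-1)·τ' = +2.302776; +2.302776 ∉ [0.5, 1.5) → out
#4 (-3,-12): internal coord -3 + (-12)·τ' = +0.633308; +0.633308 ∈ [0.5, 1.5) → IN Λ
#5 (-2,-5): internal coord -2 + (-5)·τ' = -0.486122; -0.486122 ∉ [0.5, 1.5) → out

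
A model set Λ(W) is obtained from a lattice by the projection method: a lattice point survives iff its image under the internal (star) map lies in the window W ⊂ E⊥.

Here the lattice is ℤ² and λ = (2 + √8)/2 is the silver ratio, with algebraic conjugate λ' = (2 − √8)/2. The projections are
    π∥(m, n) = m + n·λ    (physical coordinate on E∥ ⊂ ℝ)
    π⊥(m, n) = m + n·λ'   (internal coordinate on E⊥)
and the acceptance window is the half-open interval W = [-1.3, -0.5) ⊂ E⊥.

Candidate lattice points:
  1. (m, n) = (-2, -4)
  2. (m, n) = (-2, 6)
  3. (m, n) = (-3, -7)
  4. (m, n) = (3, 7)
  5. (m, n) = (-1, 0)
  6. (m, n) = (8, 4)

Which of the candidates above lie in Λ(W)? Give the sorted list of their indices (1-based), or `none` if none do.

λ' = (2−√8)/2 ≈ -0.414214.
candidate 1: (m,n)=(-2,-4) → π∥ = -2-4·λ ≈ -11.656854, π⊥ = -2-4·λ' ≈ -0.343146 ∉ [-1.3, -0.5) ⇒ out
candidate 2: (m,n)=(-2,6) → π∥ = -2+6·λ ≈ 12.485281, π⊥ = -2+6·λ' ≈ -4.485281 ∉ [-1.3, -0.5) ⇒ out
candidate 3: (m,n)=(-3,-7) → π∥ = -3-7·λ ≈ -19.899495, π⊥ = -3-7·λ' ≈ -0.100505 ∉ [-1.3, -0.5) ⇒ out
candidate 4: (m,n)=(3,7) → π∥ = 3+7·λ ≈ 19.899495, π⊥ = 3+7·λ' ≈ 0.100505 ∉ [-1.3, -0.5) ⇒ out
candidate 5: (m,n)=(-1,0) → π∥ = -1+0·λ ≈ -1.000000, π⊥ = -1+0·λ' ≈ -1.000000 ∈ [-1.3, -0.5) ⇒ IN Λ
candidate 6: (m,n)=(8,4) → π∥ = 8+4·λ ≈ 17.656854, π⊥ = 8+4·λ' ≈ 6.343146 ∉ [-1.3, -0.5) ⇒ out

5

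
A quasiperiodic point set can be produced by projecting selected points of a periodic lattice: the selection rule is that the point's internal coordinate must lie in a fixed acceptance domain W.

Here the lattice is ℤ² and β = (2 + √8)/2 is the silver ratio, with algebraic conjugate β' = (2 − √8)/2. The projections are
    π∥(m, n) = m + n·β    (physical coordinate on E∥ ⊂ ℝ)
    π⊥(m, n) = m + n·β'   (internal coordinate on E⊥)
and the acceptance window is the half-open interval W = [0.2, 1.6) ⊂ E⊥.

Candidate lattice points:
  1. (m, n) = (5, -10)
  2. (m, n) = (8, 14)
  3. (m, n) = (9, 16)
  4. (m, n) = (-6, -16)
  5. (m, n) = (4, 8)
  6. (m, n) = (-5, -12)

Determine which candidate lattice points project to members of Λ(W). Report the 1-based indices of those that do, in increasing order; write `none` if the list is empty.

4, 5

Numerically β ≈ 2.4142 and β' = −1/β ≈ -0.4142.
[1] lift (5,-10): star map gives 9.1421; window check 0.2 ≤ 9.1421 < 1.6 is false → out
[2] lift (8,14): star map gives 2.2010; window check 0.2 ≤ 2.2010 < 1.6 is false → out
[3] lift (9,16): star map gives 2.3726; window check 0.2 ≤ 2.3726 < 1.6 is false → out
[4] lift (-6,-16): star map gives 0.6274; window check 0.2 ≤ 0.6274 < 1.6 is true → IN Λ
[5] lift (4,8): star map gives 0.6863; window check 0.2 ≤ 0.6863 < 1.6 is true → IN Λ
[6] lift (-5,-12): star map gives -0.0294; window check 0.2 ≤ -0.0294 < 1.6 is false → out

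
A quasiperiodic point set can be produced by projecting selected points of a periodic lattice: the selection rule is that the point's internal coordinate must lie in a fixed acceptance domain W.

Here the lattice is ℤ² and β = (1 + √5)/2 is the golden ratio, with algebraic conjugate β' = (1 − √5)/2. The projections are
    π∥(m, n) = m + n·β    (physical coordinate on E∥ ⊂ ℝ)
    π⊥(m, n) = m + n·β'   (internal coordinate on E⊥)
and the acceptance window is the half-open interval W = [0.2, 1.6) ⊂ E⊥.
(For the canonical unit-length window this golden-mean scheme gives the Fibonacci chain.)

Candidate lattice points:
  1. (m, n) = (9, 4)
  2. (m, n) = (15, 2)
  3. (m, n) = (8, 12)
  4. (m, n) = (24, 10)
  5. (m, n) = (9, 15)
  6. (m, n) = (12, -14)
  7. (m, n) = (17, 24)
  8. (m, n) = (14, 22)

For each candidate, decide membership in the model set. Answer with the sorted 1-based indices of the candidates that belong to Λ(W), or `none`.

Compute β' = (1−√5)/2 = -0.61803, so π⊥(m,n) = m -0.61803·n.
candidate 1: (m,n)=(9,4) → π∥ = 9+4·β ≈ 15.47214, π⊥ = 9+4·β' ≈ 6.52786 ∉ [0.2, 1.6) ⇒ out
candidate 2: (m,n)=(15,2) → π∥ = 15+2·β ≈ 18.23607, π⊥ = 15+2·β' ≈ 13.76393 ∉ [0.2, 1.6) ⇒ out
candidate 3: (m,n)=(8,12) → π∥ = 8+12·β ≈ 27.41641, π⊥ = 8+12·β' ≈ 0.58359 ∈ [0.2, 1.6) ⇒ IN Λ
candidate 4: (m,n)=(24,10) → π∥ = 24+10·β ≈ 40.18034, π⊥ = 24+10·β' ≈ 17.81966 ∉ [0.2, 1.6) ⇒ out
candidate 5: (m,n)=(9,15) → π∥ = 9+15·β ≈ 33.27051, π⊥ = 9+15·β' ≈ -0.27051 ∉ [0.2, 1.6) ⇒ out
candidate 6: (m,n)=(12,-14) → π∥ = 12-14·β ≈ -10.65248, π⊥ = 12-14·β' ≈ 20.65248 ∉ [0.2, 1.6) ⇒ out
candidate 7: (m,n)=(17,24) → π∥ = 17+24·β ≈ 55.83282, π⊥ = 17+24·β' ≈ 2.16718 ∉ [0.2, 1.6) ⇒ out
candidate 8: (m,n)=(14,22) → π∥ = 14+22·β ≈ 49.59675, π⊥ = 14+22·β' ≈ 0.40325 ∈ [0.2, 1.6) ⇒ IN Λ

3, 8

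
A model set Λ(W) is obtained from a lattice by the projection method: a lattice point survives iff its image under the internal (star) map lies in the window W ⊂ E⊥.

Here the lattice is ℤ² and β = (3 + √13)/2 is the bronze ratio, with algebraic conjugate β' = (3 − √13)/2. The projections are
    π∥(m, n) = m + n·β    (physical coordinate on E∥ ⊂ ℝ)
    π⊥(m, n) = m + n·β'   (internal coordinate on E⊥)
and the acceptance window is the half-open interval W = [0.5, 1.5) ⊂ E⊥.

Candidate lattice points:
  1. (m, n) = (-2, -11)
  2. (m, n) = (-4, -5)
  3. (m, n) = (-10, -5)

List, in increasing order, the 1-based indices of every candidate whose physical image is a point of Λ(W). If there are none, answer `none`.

1

β' = (3−√13)/2 ≈ -0.3028.
#1 (-2,-11): internal coord -2 + (-11)·β' = +1.3305; +1.3305 ∈ [0.5, 1.5) → IN Λ
#2 (-4,-5): internal coord -4 + (-5)·β' = -2.4861; -2.4861 ∉ [0.5, 1.5) → out
#3 (-10,-5): internal coord -10 + (-5)·β' = -8.4861; -8.4861 ∉ [0.5, 1.5) → out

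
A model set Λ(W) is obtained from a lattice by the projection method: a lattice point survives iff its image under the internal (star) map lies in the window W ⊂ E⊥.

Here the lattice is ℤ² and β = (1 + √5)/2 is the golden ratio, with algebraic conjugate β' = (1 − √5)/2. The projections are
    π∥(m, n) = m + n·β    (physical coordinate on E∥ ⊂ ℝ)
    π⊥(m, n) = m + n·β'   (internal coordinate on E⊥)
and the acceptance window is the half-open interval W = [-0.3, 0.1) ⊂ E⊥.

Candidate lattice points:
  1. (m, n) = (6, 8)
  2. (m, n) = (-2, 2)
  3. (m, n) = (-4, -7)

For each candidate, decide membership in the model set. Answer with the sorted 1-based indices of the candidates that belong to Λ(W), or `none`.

none

Compute β' = (1−√5)/2 = -0.618034, so π⊥(m,n) = m -0.618034·n.
#1 (6,8): internal coord 6 + (8)·β' = +1.055728; +1.055728 ∉ [-0.3, 0.1) → out
#2 (-2,2): internal coord -2 + (2)·β' = -3.236068; -3.236068 ∉ [-0.3, 0.1) → out
#3 (-4,-7): internal coord -4 + (-7)·β' = +0.326238; +0.326238 ∉ [-0.3, 0.1) → out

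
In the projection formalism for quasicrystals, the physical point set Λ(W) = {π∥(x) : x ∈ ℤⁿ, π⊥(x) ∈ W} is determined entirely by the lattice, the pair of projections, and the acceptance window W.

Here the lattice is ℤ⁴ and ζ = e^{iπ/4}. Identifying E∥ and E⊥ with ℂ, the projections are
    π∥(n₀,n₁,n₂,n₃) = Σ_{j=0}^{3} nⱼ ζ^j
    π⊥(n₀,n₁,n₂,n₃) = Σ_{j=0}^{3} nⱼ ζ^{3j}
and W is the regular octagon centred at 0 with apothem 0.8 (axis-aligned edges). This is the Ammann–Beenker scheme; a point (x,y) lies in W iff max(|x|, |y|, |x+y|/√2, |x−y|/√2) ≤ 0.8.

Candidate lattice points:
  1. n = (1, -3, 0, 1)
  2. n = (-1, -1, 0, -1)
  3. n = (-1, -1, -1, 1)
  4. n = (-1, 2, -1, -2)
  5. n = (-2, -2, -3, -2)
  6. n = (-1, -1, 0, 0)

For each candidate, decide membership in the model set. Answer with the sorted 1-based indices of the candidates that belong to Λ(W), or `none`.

6

Internal map: ζ^{3j} for j=0..3 gives (1,0), (−√2/2,√2/2), (0,−1), (√2/2,√2/2).
#1 (1, -3, 0, 1): internal (3.8284, -1.4142); octagon support 3.8284 vs apothem 0.8 → ∉ W
#2 (-1, -1, 0, -1): internal (-1.0000, -1.4142); octagon support 1.7071 vs apothem 0.8 → ∉ W
#3 (-1, -1, -1, 1): internal (0.4142, 1.0000); octagon support 1.0000 vs apothem 0.8 → ∉ W
#4 (-1, 2, -1, -2): internal (-3.8284, 1.0000); octagon support 3.8284 vs apothem 0.8 → ∉ W
#5 (-2, -2, -3, -2): internal (-2.0000, 0.1716); octagon support 2.0000 vs apothem 0.8 → ∉ W
#6 (-1, -1, 0, 0): internal (-0.2929, -0.7071); octagon support 0.7071 vs apothem 0.8 → ∈ W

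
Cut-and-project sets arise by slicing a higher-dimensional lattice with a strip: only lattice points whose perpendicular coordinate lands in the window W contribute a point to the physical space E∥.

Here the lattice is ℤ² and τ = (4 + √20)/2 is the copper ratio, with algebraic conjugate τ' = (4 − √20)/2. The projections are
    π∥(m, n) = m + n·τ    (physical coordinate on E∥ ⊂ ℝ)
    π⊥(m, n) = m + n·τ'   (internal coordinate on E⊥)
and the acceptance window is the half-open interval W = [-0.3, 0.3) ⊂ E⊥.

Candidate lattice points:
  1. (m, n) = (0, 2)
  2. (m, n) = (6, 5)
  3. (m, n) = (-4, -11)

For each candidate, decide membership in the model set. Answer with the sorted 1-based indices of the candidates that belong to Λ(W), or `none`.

none

Compute τ' = (4−√20)/2 = -0.23607, so π⊥(m,n) = m -0.23607·n.
candidate 1: (m,n)=(0,2) → π∥ = 0+2·τ ≈ 8.47214, π⊥ = 0+2·τ' ≈ -0.47214 ∉ [-0.3, 0.3) ⇒ out
candidate 2: (m,n)=(6,5) → π∥ = 6+5·τ ≈ 27.18034, π⊥ = 6+5·τ' ≈ 4.81966 ∉ [-0.3, 0.3) ⇒ out
candidate 3: (m,n)=(-4,-11) → π∥ = -4-11·τ ≈ -50.59675, π⊥ = -4-11·τ' ≈ -1.40325 ∉ [-0.3, 0.3) ⇒ out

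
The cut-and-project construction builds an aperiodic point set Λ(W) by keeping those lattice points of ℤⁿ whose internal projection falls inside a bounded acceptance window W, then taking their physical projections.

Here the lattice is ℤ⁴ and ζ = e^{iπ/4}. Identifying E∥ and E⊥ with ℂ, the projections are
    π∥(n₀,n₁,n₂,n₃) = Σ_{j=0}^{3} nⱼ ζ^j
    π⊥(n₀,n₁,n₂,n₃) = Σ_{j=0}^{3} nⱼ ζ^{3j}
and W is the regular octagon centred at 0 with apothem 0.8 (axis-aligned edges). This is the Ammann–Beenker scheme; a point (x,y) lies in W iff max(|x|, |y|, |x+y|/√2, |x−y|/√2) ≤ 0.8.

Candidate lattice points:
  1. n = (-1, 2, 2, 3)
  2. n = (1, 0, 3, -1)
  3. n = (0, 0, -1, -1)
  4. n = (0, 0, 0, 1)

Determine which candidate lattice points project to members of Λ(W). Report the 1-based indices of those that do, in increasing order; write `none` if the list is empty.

3

Internal map: ζ^{3j} for j=0..3 gives (1,0), (−√2/2,√2/2), (0,−1), (√2/2,√2/2).
candidate 1: n = (-1, 2, 2, 3) → π⊥ ≈ (-0.292893, +1.535534); max(|x|,|y|,|x±y|/√2) = 1.535534 > 0.8 ⇒ ∉ W
candidate 2: n = (1, 0, 3, -1) → π⊥ ≈ (+0.292893, -3.707107); max(|x|,|y|,|x±y|/√2) = 3.707107 > 0.8 ⇒ ∉ W
candidate 3: n = (0, 0, -1, -1) → π⊥ ≈ (-0.707107, +0.292893); max(|x|,|y|,|x±y|/√2) = 0.707107 ≤ 0.8 ⇒ ∈ W
candidate 4: n = (0, 0, 0, 1) → π⊥ ≈ (+0.707107, +0.707107); max(|x|,|y|,|x±y|/√2) = 1.000000 > 0.8 ⇒ ∉ W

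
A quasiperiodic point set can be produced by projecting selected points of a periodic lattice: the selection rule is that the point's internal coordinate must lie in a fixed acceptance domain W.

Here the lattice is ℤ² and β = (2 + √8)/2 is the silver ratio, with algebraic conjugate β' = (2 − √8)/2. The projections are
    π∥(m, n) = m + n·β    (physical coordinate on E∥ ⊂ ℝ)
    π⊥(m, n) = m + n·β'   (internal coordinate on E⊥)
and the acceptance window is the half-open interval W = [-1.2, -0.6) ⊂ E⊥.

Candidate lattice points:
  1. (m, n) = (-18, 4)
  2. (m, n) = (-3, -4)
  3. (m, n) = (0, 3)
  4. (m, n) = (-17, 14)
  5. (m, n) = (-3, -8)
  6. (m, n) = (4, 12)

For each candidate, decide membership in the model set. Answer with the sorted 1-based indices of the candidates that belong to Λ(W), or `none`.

6

β' = (2−√8)/2 ≈ -0.4142.
#1 (-18,4): internal coord -18 + (4)·β' = -19.6569; -19.6569 ∉ [-1.2, -0.6) → out
#2 (-3,-4): internal coord -3 + (-4)·β' = -1.3431; -1.3431 ∉ [-1.2, -0.6) → out
#3 (0,3): internal coord 0 + (3)·β' = -1.2426; -1.2426 ∉ [-1.2, -0.6) → out
#4 (-17,14): internal coord -17 + (14)·β' = -22.7990; -22.7990 ∉ [-1.2, -0.6) → out
#5 (-3,-8): internal coord -3 + (-8)·β' = +0.3137; +0.3137 ∉ [-1.2, -0.6) → out
#6 (4,12): internal coord 4 + (12)·β' = -0.9706; -0.9706 ∈ [-1.2, -0.6) → IN Λ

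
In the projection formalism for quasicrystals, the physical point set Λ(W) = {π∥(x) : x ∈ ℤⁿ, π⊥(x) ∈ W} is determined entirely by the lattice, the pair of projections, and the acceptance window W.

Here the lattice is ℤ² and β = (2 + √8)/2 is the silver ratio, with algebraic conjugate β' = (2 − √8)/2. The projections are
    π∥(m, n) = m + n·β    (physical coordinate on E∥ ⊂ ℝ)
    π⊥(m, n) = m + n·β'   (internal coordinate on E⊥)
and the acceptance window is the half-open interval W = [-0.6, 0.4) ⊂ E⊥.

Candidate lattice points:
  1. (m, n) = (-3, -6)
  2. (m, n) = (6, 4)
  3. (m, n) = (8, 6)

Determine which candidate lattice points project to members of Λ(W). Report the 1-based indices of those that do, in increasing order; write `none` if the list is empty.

1

β' = (2−√8)/2 ≈ -0.41421.
candidate 1: (m,n)=(-3,-6) → π∥ = -3-6·β ≈ -17.48528, π⊥ = -3-6·β' ≈ -0.51472 ∈ [-0.6, 0.4) ⇒ IN Λ
candidate 2: (m,n)=(6,4) → π∥ = 6+4·β ≈ 15.65685, π⊥ = 6+4·β' ≈ 4.34315 ∉ [-0.6, 0.4) ⇒ out
candidate 3: (m,n)=(8,6) → π∥ = 8+6·β ≈ 22.48528, π⊥ = 8+6·β' ≈ 5.51472 ∉ [-0.6, 0.4) ⇒ out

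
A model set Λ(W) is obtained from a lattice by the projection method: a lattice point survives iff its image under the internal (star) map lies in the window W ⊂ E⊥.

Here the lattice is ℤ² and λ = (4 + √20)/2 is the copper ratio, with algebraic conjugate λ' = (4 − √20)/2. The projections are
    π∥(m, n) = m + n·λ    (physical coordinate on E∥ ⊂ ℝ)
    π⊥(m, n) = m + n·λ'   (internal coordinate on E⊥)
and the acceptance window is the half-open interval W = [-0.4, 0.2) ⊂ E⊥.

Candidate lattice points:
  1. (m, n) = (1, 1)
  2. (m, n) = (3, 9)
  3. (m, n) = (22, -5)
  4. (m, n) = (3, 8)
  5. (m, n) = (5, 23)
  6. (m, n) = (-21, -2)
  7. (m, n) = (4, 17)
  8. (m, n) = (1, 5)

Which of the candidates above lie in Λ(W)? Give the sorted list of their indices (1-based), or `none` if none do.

λ' = (4−√20)/2 ≈ -0.23607.
candidate 1: (m,n)=(1,1) → π∥ = 1+1·λ ≈ 5.23607, π⊥ = 1+1·λ' ≈ 0.76393 ∉ [-0.4, 0.2) ⇒ out
candidate 2: (m,n)=(3,9) → π∥ = 3+9·λ ≈ 41.12461, π⊥ = 3+9·λ' ≈ 0.87539 ∉ [-0.4, 0.2) ⇒ out
candidate 3: (m,n)=(22,-5) → π∥ = 22-5·λ ≈ 0.81966, π⊥ = 22-5·λ' ≈ 23.18034 ∉ [-0.4, 0.2) ⇒ out
candidate 4: (m,n)=(3,8) → π∥ = 3+8·λ ≈ 36.88854, π⊥ = 3+8·λ' ≈ 1.11146 ∉ [-0.4, 0.2) ⇒ out
candidate 5: (m,n)=(5,23) → π∥ = 5+23·λ ≈ 102.42956, π⊥ = 5+23·λ' ≈ -0.42956 ∉ [-0.4, 0.2) ⇒ out
candidate 6: (m,n)=(-21,-2) → π∥ = -21-2·λ ≈ -29.47214, π⊥ = -21-2·λ' ≈ -20.52786 ∉ [-0.4, 0.2) ⇒ out
candidate 7: (m,n)=(4,17) → π∥ = 4+17·λ ≈ 76.01316, π⊥ = 4+17·λ' ≈ -0.01316 ∈ [-0.4, 0.2) ⇒ IN Λ
candidate 8: (m,n)=(1,5) → π∥ = 1+5·λ ≈ 22.18034, π⊥ = 1+5·λ' ≈ -0.18034 ∈ [-0.4, 0.2) ⇒ IN Λ

7, 8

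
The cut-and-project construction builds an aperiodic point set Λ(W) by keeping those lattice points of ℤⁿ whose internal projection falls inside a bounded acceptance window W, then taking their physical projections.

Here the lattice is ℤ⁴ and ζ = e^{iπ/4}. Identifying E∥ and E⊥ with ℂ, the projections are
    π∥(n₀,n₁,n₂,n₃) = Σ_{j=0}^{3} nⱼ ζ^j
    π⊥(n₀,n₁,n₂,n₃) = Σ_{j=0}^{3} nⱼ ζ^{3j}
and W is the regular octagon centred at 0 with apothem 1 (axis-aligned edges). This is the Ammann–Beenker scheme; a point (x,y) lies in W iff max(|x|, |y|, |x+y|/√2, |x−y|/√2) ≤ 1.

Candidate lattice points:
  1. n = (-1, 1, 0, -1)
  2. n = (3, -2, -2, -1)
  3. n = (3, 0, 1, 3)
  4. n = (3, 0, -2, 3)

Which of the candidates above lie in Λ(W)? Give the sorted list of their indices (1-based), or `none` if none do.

none

Internal map: ζ^{3j} for j=0..3 gives (1,0), (−√2/2,√2/2), (0,−1), (√2/2,√2/2).
#1 (-1, 1, 0, -1): internal (-2.4142, 0.0000); octagon support 2.4142 vs apothem 1 → ∉ W
#2 (3, -2, -2, -1): internal (3.7071, -0.1213); octagon support 3.7071 vs apothem 1 → ∉ W
#3 (3, 0, 1, 3): internal (5.1213, 1.1213); octagon support 5.1213 vs apothem 1 → ∉ W
#4 (3, 0, -2, 3): internal (5.1213, 4.1213); octagon support 6.5355 vs apothem 1 → ∉ W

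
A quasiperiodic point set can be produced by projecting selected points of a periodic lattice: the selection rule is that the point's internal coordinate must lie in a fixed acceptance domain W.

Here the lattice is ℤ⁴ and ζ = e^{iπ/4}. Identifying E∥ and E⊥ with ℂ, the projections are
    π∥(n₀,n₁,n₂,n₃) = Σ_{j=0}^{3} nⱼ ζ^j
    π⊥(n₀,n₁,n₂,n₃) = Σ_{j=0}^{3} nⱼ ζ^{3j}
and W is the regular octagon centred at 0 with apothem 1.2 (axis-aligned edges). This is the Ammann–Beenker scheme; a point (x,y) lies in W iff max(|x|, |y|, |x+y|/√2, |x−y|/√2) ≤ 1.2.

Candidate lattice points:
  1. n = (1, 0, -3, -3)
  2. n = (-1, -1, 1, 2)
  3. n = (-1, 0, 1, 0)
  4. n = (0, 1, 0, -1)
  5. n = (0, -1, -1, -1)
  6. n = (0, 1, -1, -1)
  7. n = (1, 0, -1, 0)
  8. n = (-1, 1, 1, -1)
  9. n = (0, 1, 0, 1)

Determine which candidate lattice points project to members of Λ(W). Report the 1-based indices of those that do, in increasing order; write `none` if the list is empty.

π⊥(n) = n₀ + n₁ζ³ + n₂ζ⁶ + n₃ζ⁹ where ζ = e^{iπ/4}.
candidate 1: n = (1, 0, -3, -3) → π⊥ ≈ (-1.12132, +0.87868); max(|x|,|y|,|x±y|/√2) = 1.41421 > 1.2 ⇒ ∉ W
candidate 2: n = (-1, -1, 1, 2) → π⊥ ≈ (+1.12132, -0.29289); max(|x|,|y|,|x±y|/√2) = 1.12132 ≤ 1.2 ⇒ ∈ W
candidate 3: n = (-1, 0, 1, 0) → π⊥ ≈ (-1.00000, -1.00000); max(|x|,|y|,|x±y|/√2) = 1.41421 > 1.2 ⇒ ∉ W
candidate 4: n = (0, 1, 0, -1) → π⊥ ≈ (-1.41421, +0.00000); max(|x|,|y|,|x±y|/√2) = 1.41421 > 1.2 ⇒ ∉ W
candidate 5: n = (0, -1, -1, -1) → π⊥ ≈ (+0.00000, -0.41421); max(|x|,|y|,|x±y|/√2) = 0.41421 ≤ 1.2 ⇒ ∈ W
candidate 6: n = (0, 1, -1, -1) → π⊥ ≈ (-1.41421, +1.00000); max(|x|,|y|,|x±y|/√2) = 1.70711 > 1.2 ⇒ ∉ W
candidate 7: n = (1, 0, -1, 0) → π⊥ ≈ (+1.00000, +1.00000); max(|x|,|y|,|x±y|/√2) = 1.41421 > 1.2 ⇒ ∉ W
candidate 8: n = (-1, 1, 1, -1) → π⊥ ≈ (-2.41421, -1.00000); max(|x|,|y|,|x±y|/√2) = 2.41421 > 1.2 ⇒ ∉ W
candidate 9: n = (0, 1, 0, 1) → π⊥ ≈ (+0.00000, +1.41421); max(|x|,|y|,|x±y|/√2) = 1.41421 > 1.2 ⇒ ∉ W

2, 5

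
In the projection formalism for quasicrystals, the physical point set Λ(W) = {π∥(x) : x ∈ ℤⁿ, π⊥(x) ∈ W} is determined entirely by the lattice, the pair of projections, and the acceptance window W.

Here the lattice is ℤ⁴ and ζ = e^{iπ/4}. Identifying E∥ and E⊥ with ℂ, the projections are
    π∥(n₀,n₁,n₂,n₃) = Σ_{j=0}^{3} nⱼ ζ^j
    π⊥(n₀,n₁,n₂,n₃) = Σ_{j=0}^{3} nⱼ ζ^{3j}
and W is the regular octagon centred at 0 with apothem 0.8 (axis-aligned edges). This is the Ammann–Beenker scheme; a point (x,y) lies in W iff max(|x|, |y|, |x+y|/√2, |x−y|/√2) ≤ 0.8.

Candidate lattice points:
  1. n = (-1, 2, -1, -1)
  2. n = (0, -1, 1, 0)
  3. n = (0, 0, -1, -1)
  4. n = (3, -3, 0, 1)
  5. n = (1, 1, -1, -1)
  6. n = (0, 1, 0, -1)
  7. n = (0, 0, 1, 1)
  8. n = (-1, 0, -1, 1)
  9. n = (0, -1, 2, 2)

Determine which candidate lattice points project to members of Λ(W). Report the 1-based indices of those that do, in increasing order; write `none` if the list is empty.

3, 7

With ζ = e^{iπ/4} the internal vectors are ζ^0,ζ^3,ζ^6,ζ^9.
candidate 1: n = (-1, 2, -1, -1) → π⊥ ≈ (-3.121320, +1.707107); max(|x|,|y|,|x±y|/√2) = 3.414214 > 0.8 ⇒ ∉ W
candidate 2: n = (0, -1, 1, 0) → π⊥ ≈ (+0.707107, -1.707107); max(|x|,|y|,|x±y|/√2) = 1.707107 > 0.8 ⇒ ∉ W
candidate 3: n = (0, 0, -1, -1) → π⊥ ≈ (-0.707107, +0.292893); max(|x|,|y|,|x±y|/√2) = 0.707107 ≤ 0.8 ⇒ ∈ W
candidate 4: n = (3, -3, 0, 1) → π⊥ ≈ (+5.828427, -1.414214); max(|x|,|y|,|x±y|/√2) = 5.828427 > 0.8 ⇒ ∉ W
candidate 5: n = (1, 1, -1, -1) → π⊥ ≈ (-0.414214, +1.000000); max(|x|,|y|,|x±y|/√2) = 1.000000 > 0.8 ⇒ ∉ W
candidate 6: n = (0, 1, 0, -1) → π⊥ ≈ (-1.414214, +0.000000); max(|x|,|y|,|x±y|/√2) = 1.414214 > 0.8 ⇒ ∉ W
candidate 7: n = (0, 0, 1, 1) → π⊥ ≈ (+0.707107, -0.292893); max(|x|,|y|,|x±y|/√2) = 0.707107 ≤ 0.8 ⇒ ∈ W
candidate 8: n = (-1, 0, -1, 1) → π⊥ ≈ (-0.292893, +1.707107); max(|x|,|y|,|x±y|/√2) = 1.707107 > 0.8 ⇒ ∉ W
candidate 9: n = (0, -1, 2, 2) → π⊥ ≈ (+2.121320, -1.292893); max(|x|,|y|,|x±y|/√2) = 2.414214 > 0.8 ⇒ ∉ W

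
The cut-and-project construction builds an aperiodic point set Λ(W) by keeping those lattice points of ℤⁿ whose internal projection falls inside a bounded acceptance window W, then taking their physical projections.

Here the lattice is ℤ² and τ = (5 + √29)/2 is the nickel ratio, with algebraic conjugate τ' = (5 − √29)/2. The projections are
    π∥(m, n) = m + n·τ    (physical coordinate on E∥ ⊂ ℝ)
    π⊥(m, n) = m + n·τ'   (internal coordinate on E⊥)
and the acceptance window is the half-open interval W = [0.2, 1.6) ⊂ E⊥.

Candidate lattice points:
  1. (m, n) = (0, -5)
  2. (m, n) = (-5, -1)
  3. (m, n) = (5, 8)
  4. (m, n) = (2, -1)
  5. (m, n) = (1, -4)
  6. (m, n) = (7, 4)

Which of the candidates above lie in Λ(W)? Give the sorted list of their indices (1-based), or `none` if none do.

Compute τ' = (5−√29)/2 = -0.1926, so π⊥(m,n) = m -0.1926·n.
[1] lift (0,-5): star map gives 0.9629; window check 0.2 ≤ 0.9629 < 1.6 is true → IN Λ
[2] lift (-5,-1): star map gives -4.8074; window check 0.2 ≤ -4.8074 < 1.6 is false → out
[3] lift (5,8): star map gives 3.4593; window check 0.2 ≤ 3.4593 < 1.6 is false → out
[4] lift (2,-1): star map gives 2.1926; window check 0.2 ≤ 2.1926 < 1.6 is false → out
[5] lift (1,-4): star map gives 1.7703; window check 0.2 ≤ 1.7703 < 1.6 is false → out
[6] lift (7,4): star map gives 6.2297; window check 0.2 ≤ 6.2297 < 1.6 is false → out

1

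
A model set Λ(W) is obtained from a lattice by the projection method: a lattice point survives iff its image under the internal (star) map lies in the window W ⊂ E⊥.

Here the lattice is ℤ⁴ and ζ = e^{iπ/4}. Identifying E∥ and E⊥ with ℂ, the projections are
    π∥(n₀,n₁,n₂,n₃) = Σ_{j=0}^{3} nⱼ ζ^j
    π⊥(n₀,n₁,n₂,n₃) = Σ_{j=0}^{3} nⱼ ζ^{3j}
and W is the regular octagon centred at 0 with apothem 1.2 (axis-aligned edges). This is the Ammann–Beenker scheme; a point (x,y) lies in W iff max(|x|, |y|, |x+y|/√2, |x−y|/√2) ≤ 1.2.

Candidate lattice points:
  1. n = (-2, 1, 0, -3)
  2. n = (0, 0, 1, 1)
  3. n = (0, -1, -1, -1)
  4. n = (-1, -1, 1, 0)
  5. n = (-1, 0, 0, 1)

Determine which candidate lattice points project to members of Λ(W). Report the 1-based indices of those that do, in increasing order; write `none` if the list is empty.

Internal map: ζ^{3j} for j=0..3 gives (1,0), (−√2/2,√2/2), (0,−1), (√2/2,√2/2).
#1 (-2, 1, 0, -3): internal (-4.82843, -1.41421); octagon support 4.82843 vs apothem 1.2 → ∉ W
#2 (0, 0, 1, 1): internal (0.70711, -0.29289); octagon support 0.70711 vs apothem 1.2 → ∈ W
#3 (0, -1, -1, -1): internal (0.00000, -0.41421); octagon support 0.41421 vs apothem 1.2 → ∈ W
#4 (-1, -1, 1, 0): internal (-0.29289, -1.70711); octagon support 1.70711 vs apothem 1.2 → ∉ W
#5 (-1, 0, 0, 1): internal (-0.29289, 0.70711); octagon support 0.70711 vs apothem 1.2 → ∈ W

2, 3, 5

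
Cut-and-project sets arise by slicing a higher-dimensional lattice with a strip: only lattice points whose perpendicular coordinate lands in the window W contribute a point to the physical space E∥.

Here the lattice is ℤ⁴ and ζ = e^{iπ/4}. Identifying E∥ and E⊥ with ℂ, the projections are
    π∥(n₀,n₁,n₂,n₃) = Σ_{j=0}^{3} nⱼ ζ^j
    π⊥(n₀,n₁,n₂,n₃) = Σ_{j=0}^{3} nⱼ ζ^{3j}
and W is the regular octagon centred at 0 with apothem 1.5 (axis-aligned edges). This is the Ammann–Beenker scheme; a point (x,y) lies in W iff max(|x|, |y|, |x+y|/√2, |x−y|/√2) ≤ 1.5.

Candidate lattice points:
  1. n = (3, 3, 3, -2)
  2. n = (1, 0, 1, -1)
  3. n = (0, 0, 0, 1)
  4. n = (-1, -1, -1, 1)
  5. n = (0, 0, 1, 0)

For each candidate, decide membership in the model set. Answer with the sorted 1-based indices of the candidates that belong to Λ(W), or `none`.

3, 4, 5

π⊥(n) = n₀ + n₁ζ³ + n₂ζ⁶ + n₃ζ⁹ where ζ = e^{iπ/4}.
#1 (3, 3, 3, -2): internal (-0.53553, -2.29289); octagon support 2.29289 vs apothem 1.5 → ∉ W
#2 (1, 0, 1, -1): internal (0.29289, -1.70711); octagon support 1.70711 vs apothem 1.5 → ∉ W
#3 (0, 0, 0, 1): internal (0.70711, 0.70711); octagon support 1.00000 vs apothem 1.5 → ∈ W
#4 (-1, -1, -1, 1): internal (0.41421, 1.00000); octagon support 1.00000 vs apothem 1.5 → ∈ W
#5 (0, 0, 1, 0): internal (0.00000, -1.00000); octagon support 1.00000 vs apothem 1.5 → ∈ W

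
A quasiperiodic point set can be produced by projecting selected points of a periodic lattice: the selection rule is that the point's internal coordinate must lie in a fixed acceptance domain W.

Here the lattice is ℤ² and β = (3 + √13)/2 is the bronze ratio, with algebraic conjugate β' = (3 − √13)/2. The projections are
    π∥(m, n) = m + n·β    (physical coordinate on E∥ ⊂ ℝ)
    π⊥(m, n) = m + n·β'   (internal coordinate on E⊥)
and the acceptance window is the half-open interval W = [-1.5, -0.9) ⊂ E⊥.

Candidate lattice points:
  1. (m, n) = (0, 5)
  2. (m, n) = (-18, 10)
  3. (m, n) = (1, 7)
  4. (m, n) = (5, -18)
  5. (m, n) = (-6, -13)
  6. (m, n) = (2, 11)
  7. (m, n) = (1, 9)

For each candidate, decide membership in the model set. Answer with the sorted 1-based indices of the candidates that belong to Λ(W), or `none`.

3, 6

Numerically β ≈ 3.30278 and β' = −1/β ≈ -0.30278.
candidate 1: (m,n)=(0,5) → π∥ = 0+5·β ≈ 16.51388, π⊥ = 0+5·β' ≈ -1.51388 ∉ [-1.5, -0.9) ⇒ out
candidate 2: (m,n)=(-18,10) → π∥ = -18+10·β ≈ 15.02776, π⊥ = -18+10·β' ≈ -21.02776 ∉ [-1.5, -0.9) ⇒ out
candidate 3: (m,n)=(1,7) → π∥ = 1+7·β ≈ 24.11943, π⊥ = 1+7·β' ≈ -1.11943 ∈ [-1.5, -0.9) ⇒ IN Λ
candidate 4: (m,n)=(5,-18) → π∥ = 5-18·β ≈ -54.44996, π⊥ = 5-18·β' ≈ 10.44996 ∉ [-1.5, -0.9) ⇒ out
candidate 5: (m,n)=(-6,-13) → π∥ = -6-13·β ≈ -48.93608, π⊥ = -6-13·β' ≈ -2.06392 ∉ [-1.5, -0.9) ⇒ out
candidate 6: (m,n)=(2,11) → π∥ = 2+11·β ≈ 38.33053, π⊥ = 2+11·β' ≈ -1.33053 ∈ [-1.5, -0.9) ⇒ IN Λ
candidate 7: (m,n)=(1,9) → π∥ = 1+9·β ≈ 30.72498, π⊥ = 1+9·β' ≈ -1.72498 ∉ [-1.5, -0.9) ⇒ out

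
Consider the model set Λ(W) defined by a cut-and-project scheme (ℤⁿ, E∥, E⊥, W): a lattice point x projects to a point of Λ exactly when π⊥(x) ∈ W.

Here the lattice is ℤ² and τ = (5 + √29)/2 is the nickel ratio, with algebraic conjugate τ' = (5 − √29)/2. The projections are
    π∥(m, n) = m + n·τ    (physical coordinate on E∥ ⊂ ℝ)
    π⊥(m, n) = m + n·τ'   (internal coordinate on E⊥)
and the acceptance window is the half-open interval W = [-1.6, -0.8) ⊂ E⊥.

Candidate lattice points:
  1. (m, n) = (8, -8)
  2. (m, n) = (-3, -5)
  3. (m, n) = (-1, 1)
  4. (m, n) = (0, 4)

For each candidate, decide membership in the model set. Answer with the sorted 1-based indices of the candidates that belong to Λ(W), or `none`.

3

τ' = (5−√29)/2 ≈ -0.192582.
candidate 1: (m,n)=(8,-8) → π∥ = 8-8·τ ≈ -33.540659, π⊥ = 8-8·τ' ≈ 9.540659 ∉ [-1.6, -0.8) ⇒ out
candidate 2: (m,n)=(-3,-5) → π∥ = -3-5·τ ≈ -28.962912, π⊥ = -3-5·τ' ≈ -2.037088 ∉ [-1.6, -0.8) ⇒ out
candidate 3: (m,n)=(-1,1) → π∥ = -1+1·τ ≈ 4.192582, π⊥ = -1+1·τ' ≈ -1.192582 ∈ [-1.6, -0.8) ⇒ IN Λ
candidate 4: (m,n)=(0,4) → π∥ = 0+4·τ ≈ 20.770330, π⊥ = 0+4·τ' ≈ -0.770330 ∉ [-1.6, -0.8) ⇒ out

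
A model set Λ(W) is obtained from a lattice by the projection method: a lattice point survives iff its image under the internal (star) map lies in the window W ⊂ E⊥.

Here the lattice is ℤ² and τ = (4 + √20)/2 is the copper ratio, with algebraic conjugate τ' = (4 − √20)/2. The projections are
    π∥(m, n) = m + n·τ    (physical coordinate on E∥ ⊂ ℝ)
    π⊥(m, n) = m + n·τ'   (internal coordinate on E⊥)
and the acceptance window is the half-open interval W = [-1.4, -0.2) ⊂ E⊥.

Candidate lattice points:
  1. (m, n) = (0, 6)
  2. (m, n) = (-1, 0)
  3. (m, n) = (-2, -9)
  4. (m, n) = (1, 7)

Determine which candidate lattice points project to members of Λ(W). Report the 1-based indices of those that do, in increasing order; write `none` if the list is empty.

Compute τ' = (4−√20)/2 = -0.236068, so π⊥(m,n) = m -0.236068·n.
candidate 1: (m,n)=(0,6) → π∥ = 0+6·τ ≈ 25.416408, π⊥ = 0+6·τ' ≈ -1.416408 ∉ [-1.4, -0.2) ⇒ out
candidate 2: (m,n)=(-1,0) → π∥ = -1+0·τ ≈ -1.000000, π⊥ = -1+0·τ' ≈ -1.000000 ∈ [-1.4, -0.2) ⇒ IN Λ
candidate 3: (m,n)=(-2,-9) → π∥ = -2-9·τ ≈ -40.124612, π⊥ = -2-9·τ' ≈ 0.124612 ∉ [-1.4, -0.2) ⇒ out
candidate 4: (m,n)=(1,7) → π∥ = 1+7·τ ≈ 30.652476, π⊥ = 1+7·τ' ≈ -0.652476 ∈ [-1.4, -0.2) ⇒ IN Λ

2, 4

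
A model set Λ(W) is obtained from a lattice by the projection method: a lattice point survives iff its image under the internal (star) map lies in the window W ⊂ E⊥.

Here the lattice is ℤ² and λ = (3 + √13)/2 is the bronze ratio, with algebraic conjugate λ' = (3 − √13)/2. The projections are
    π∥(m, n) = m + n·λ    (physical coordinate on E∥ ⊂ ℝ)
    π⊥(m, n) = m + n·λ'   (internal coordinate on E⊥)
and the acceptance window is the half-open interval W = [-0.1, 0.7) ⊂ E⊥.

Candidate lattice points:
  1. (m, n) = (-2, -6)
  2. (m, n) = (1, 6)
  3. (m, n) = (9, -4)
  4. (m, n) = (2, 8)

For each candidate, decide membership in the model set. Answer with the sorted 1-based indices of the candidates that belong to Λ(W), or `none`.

Numerically λ ≈ 3.302776 and λ' = −1/λ ≈ -0.302776.
[1] lift (-2,-6): star map gives -0.183346; window check -0.1 ≤ -0.183346 < 0.7 is false → out
[2] lift (1,6): star map gives -0.816654; window check -0.1 ≤ -0.816654 < 0.7 is false → out
[3] lift (9,-4): star map gives 10.211103; window check -0.1 ≤ 10.211103 < 0.7 is false → out
[4] lift (2,8): star map gives -0.422205; window check -0.1 ≤ -0.422205 < 0.7 is false → out

none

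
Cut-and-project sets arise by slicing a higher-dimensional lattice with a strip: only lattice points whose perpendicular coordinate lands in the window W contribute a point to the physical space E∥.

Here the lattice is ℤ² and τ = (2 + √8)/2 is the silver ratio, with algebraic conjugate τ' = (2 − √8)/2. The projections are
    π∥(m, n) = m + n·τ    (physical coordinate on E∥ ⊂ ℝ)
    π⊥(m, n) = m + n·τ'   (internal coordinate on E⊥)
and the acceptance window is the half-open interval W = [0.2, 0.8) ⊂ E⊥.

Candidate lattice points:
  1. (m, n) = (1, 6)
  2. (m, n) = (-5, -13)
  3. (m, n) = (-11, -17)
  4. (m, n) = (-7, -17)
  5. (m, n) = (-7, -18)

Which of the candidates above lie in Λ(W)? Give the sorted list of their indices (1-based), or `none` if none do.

Compute τ' = (2−√8)/2 = -0.414214, so π⊥(m,n) = m -0.414214·n.
#1 (1,6): internal coord 1 + (6)·τ' = -1.485281; -1.485281 ∉ [0.2, 0.8) → out
#2 (-5,-13): internal coord -5 + (-13)·τ' = +0.384776; +0.384776 ∈ [0.2, 0.8) → IN Λ
#3 (-11,-17): internal coord -11 + (-17)·τ' = -3.958369; -3.958369 ∉ [0.2, 0.8) → out
#4 (-7,-17): internal coord -7 + (-17)·τ' = +0.041631; +0.041631 ∉ [0.2, 0.8) → out
#5 (-7,-18): internal coord -7 + (-18)·τ' = +0.455844; +0.455844 ∈ [0.2, 0.8) → IN Λ

2, 5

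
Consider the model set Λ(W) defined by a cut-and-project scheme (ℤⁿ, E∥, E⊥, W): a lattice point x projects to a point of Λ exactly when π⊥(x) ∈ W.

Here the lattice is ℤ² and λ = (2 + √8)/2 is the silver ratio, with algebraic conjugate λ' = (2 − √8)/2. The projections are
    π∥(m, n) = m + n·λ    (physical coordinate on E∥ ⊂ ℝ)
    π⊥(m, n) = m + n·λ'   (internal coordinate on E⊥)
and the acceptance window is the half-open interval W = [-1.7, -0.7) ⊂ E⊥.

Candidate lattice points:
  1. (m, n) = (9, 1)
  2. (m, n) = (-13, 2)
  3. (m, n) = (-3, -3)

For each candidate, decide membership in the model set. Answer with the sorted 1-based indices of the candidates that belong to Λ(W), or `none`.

none

λ' = (2−√8)/2 ≈ -0.414214.
candidate 1: (m,n)=(9,1) → π∥ = 9+1·λ ≈ 11.414214, π⊥ = 9+1·λ' ≈ 8.585786 ∉ [-1.7, -0.7) ⇒ out
candidate 2: (m,n)=(-13,2) → π∥ = -13+2·λ ≈ -8.171573, π⊥ = -13+2·λ' ≈ -13.828427 ∉ [-1.7, -0.7) ⇒ out
candidate 3: (m,n)=(-3,-3) → π∥ = -3-3·λ ≈ -10.242641, π⊥ = -3-3·λ' ≈ -1.757359 ∉ [-1.7, -0.7) ⇒ out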